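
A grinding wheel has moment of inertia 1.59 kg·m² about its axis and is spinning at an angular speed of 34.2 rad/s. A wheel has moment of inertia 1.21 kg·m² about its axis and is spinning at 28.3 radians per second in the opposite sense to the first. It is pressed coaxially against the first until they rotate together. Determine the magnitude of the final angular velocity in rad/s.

No external torque acts about the common axis, so total angular momentum is conserved.
Taking A's sense as positive: L = (1.590)(34.2) − (1.210)(28.3) = 20.14 kg·m²·rad/s.
Combined I = 1.590 + 1.210 = 2.800 kg·m².
ω_f = L / I = 20.14 / 2.800 = 7.191 rad/s.

|ω_f| ≈ 7.19 rad/s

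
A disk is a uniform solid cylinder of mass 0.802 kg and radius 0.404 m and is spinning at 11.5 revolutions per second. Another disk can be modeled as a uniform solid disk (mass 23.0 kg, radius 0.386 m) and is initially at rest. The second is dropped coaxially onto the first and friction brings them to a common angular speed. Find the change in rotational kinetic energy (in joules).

ΔKE ≈ -165 J

The coupling torques are internal; angular momentum about the shared axis is conserved.
Moments of inertia: I_A = ½(0.802)(0.404)² = 0.06545 kg·m²; I_B = ½(23.0)(0.386)² = 1.713 kg·m².
Taking A's sense as positive: L = (0.06545)(11.5) = 0.7527 kg·m²·rev/s.
Combined I = 0.06545 + 1.713 = 1.779 kg·m².
ω_f = L / I = 0.7527 / 1.779 = 0.4231 rev/s.
KE_i = ½ΣIω² = 170.9 J; KE_f = ½(1.779)(2.658)² = 6.286 J.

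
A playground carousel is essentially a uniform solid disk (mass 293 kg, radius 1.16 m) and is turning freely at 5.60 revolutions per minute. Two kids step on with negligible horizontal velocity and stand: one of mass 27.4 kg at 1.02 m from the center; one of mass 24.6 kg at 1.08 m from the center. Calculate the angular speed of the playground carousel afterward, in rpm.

The added mass arrives with no angular momentum about the center, and any external torque about the center is negligible, so the system's angular momentum is conserved.
I_p = ½(293)(1.16)² = 197.1 kg·m².
Added inertia Σmr² = (27.4)(1.02)² + (24.6)(1.08)² = 57.20 kg·m²; I_f = 197.1 + 57.20 = 254.3 kg·m².
ω_f = I_p ω_i / I_f = (197.1)(5.60) / 254.3 = 4.341 rpm.

ω_f ≈ 4.34 rpm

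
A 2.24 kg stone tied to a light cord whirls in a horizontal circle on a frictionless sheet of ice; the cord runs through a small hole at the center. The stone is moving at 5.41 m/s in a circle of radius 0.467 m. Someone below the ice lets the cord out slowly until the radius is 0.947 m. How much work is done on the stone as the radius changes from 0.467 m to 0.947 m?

W ≈ -24.8 J

The only horizontal force on the mass is along the cord (radial), so it exerts no torque about the hole and angular momentum m v r is conserved.
v₂ = v₁ r₁ / r₂ = (5.41)(0.467) / (0.947) = 2.668 m/s.
W = ΔKE = ½m(v₂² − v₁²) = -24.81 J.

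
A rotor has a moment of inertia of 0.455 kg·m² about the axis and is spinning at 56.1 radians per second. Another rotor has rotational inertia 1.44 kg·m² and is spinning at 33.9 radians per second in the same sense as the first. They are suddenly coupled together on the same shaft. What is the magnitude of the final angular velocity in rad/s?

|ω_f| ≈ 39.2 rad/s

The coupling torques are internal; angular momentum about the shared axis is conserved.
Taking A's sense as positive: L = (0.4550)(56.1) + (1.440)(33.9) = 74.34 kg·m²·rad/s.
Combined I = 0.4550 + 1.440 = 1.895 kg·m².
ω_f = L / I = 74.34 / 1.895 = 39.23 rad/s.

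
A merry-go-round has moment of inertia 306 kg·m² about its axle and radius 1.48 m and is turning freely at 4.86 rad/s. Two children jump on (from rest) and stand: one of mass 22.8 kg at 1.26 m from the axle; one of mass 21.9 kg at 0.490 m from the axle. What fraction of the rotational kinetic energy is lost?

No external torque acts about the axle; L_before = L_after.
Added inertia Σmr² = (22.8)(1.26)² + (21.9)(0.490)² = 41.46 kg·m²; I_f = 306.0 + 41.46 = 347.5 kg·m².
ω_f = I_p ω_i / I_f = (306.0)(4.86) / 347.5 = 4.280 rad/s.
KE_i = ½(306.0)(4.860 rad/s)² = 3614 J; KE_f = ½(347.5)(4.280)² = 3183 J.
Fraction lost = 0.1193.

fraction ≈ 0.119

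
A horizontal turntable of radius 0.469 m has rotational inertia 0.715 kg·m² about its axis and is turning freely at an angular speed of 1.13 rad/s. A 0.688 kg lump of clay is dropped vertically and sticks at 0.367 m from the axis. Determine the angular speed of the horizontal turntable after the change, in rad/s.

ω_f ≈ 1.00 rad/s

The added mass arrives with no angular momentum about the axis, and any external torque about the axis is negligible, so the system's angular momentum is conserved.
Added inertia Σmr² = (0.688)(0.367)² = 0.09267 kg·m²; I_f = 0.7150 + 0.09267 = 0.8077 kg·m².
ω_f = I_p ω_i / I_f = (0.7150)(1.13) / 0.8077 = 1.000 rad/s.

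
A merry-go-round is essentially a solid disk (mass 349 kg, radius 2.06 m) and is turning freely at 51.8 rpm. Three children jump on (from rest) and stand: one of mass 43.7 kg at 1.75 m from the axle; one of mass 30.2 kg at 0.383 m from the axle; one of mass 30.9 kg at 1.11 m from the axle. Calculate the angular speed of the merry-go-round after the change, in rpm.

ω_f ≈ 41.8 rpm

No external torque acts about the axle; L_before = L_after.
I_p = ½(349)(2.06)² = 740.5 kg·m².
Added inertia Σmr² = (43.7)(1.75)² + (30.2)(0.383)² + (30.9)(1.11)² = 176.3 kg·m²; I_f = 740.5 + 176.3 = 916.8 kg·m².
ω_f = I_p ω_i / I_f = (740.5)(51.8) / 916.8 = 41.84 rpm.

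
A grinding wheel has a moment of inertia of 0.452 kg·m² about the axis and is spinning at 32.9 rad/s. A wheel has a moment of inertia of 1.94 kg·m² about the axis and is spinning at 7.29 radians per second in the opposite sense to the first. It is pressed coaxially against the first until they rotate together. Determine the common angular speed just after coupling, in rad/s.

|ω_f| ≈ 0.304 rad/s

The coupling torques are internal; angular momentum about the shared axis is conserved.
Taking A's sense as positive: L = (0.4520)(32.9) − (1.940)(7.29) = 0.7282 kg·m²·rad/s.
Combined I = 0.4520 + 1.940 = 2.392 kg·m².
ω_f = L / I = 0.7282 / 2.392 = 0.3044 rad/s.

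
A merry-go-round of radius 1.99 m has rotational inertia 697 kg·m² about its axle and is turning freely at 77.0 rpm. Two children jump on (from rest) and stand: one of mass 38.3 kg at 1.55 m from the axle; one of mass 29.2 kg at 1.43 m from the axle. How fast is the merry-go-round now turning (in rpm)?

ω_f ≈ 63.2 rpm

The added mass arrives with no angular momentum about the axle, and any external torque about the axle is negligible, so the system's angular momentum is conserved.
Added inertia Σmr² = (38.3)(1.55)² + (29.2)(1.43)² = 151.7 kg·m²; I_f = 697.0 + 151.7 = 848.7 kg·m².
ω_f = I_p ω_i / I_f = (697.0)(77.0) / 848.7 = 63.23 rpm.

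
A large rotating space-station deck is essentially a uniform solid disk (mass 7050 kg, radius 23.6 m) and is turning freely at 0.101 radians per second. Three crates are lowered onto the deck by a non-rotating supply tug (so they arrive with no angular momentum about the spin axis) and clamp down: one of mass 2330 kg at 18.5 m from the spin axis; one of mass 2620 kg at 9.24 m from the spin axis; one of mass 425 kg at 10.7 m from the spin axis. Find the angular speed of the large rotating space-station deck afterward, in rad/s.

ω_f ≈ 0.0654 rad/s

No external torque acts about the spin axis; L_before = L_after.
I_p = ½(7050)(23.6)² = 1.963e+06 kg·m².
Added inertia Σmr² = (2330)(18.5)² + (2620)(9.24)² + (425)(10.7)² = 1.070e+06 kg·m²; I_f = 1.963e+06 + 1.070e+06 = 3.033e+06 kg·m².
ω_f = I_p ω_i / I_f = (1.963e+06)(0.101) / 3.033e+06 = 0.06538 rad/s.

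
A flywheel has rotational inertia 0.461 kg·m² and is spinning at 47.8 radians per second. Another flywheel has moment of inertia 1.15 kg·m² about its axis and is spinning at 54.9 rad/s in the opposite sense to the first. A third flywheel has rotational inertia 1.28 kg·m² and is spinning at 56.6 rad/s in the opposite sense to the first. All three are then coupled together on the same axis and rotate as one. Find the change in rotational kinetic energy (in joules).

ΔKE ≈ -2080 J

No external torque acts about the common axis, so total angular momentum is conserved.
Taking A's sense as positive: L = (0.4610)(47.8) − (1.150)(54.9) − (1.280)(56.6) = -113.5 kg·m²·rad/s.
Combined I = 0.4610 + 1.150 + 1.280 = 2.891 kg·m².
ω_f = L / I = -113.5 / 2.891 = -39.28 rad/s.
KE_i = ½ΣIω² = 4310 J; KE_f = ½(2.891)(39.28)² = 2230 J.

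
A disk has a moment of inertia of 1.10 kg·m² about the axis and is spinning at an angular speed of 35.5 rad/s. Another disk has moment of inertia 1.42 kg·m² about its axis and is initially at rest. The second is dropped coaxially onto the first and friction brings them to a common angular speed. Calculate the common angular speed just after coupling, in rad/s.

|ω_f| ≈ 15.5 rad/s

No external torque acts about the common axis, so total angular momentum is conserved.
Taking A's sense as positive: L = (1.100)(35.5) = 39.05 kg·m²·rad/s.
Combined I = 1.100 + 1.420 = 2.520 kg·m².
ω_f = L / I = 39.05 / 2.520 = 15.50 rad/s.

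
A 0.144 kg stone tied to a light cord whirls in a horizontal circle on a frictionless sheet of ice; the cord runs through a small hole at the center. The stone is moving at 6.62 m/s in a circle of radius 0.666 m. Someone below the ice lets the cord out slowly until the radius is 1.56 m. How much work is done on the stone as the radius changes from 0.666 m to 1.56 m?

W ≈ -2.58 J

The only horizontal force on the mass is along the cord (radial), so it exerts no torque about the hole and angular momentum m v r is conserved.
v₂ = v₁ r₁ / r₂ = (6.62)(0.666) / (1.56) = 2.826 m/s.
W = ΔKE = ½m(v₂² − v₁²) = -2.580 J.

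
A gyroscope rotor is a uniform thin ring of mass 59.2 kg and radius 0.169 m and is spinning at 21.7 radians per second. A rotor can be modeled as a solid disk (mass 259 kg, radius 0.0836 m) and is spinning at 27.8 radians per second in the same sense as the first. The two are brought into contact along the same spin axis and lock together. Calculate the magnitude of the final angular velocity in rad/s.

|ω_f| ≈ 23.8 rad/s

The coupling torques are internal; angular momentum about the shared axis is conserved.
Moments of inertia: I_A = (59.2)(0.169)² = 1.691 kg·m²; I_B = ½(259)(0.0836)² = 0.9051 kg·m².
Taking A's sense as positive: L = (1.691)(21.7) + (0.9051)(27.8) = 61.85 kg·m²·rad/s.
Combined I = 1.691 + 0.9051 = 2.596 kg·m².
ω_f = L / I = 61.85 / 2.596 = 23.83 rad/s.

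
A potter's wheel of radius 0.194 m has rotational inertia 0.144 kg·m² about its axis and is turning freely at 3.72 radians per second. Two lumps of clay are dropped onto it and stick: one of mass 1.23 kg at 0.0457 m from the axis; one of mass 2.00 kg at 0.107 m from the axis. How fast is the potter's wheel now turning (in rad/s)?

ω_f ≈ 3.16 rad/s

No external torque acts about the axis; L_before = L_after.
Added inertia Σmr² = (1.23)(0.0457)² + (2.00)(0.107)² = 0.02547 kg·m²; I_f = 0.1440 + 0.02547 = 0.1695 kg·m².
ω_f = I_p ω_i / I_f = (0.1440)(3.72) / 0.1695 = 3.161 rad/s.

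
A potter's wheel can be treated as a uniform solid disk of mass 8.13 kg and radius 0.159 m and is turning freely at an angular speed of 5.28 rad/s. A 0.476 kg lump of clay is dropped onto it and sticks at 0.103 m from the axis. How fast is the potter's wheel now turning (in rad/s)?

ω_f ≈ 5.03 rad/s

The added mass arrives with no angular momentum about the axis, and any external torque about the axis is negligible, so the system's angular momentum is conserved.
I_p = ½(8.13)(0.159)² = 0.1028 kg·m².
Added inertia Σmr² = (0.476)(0.103)² = 0.005050 kg·m²; I_f = 0.1028 + 0.005050 = 0.1078 kg·m².
ω_f = I_p ω_i / I_f = (0.1028)(5.28) / 0.1078 = 5.033 rad/s.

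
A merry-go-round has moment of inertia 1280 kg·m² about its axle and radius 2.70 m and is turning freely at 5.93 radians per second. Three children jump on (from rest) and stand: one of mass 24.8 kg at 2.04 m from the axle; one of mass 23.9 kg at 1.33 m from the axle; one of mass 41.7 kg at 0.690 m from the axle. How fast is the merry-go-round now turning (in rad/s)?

The added mass arrives with no angular momentum about the axle, and any external torque about the axle is negligible, so the system's angular momentum is conserved.
Added inertia Σmr² = (24.8)(2.04)² + (23.9)(1.33)² + (41.7)(0.690)² = 165.3 kg·m²; I_f = 1280 + 165.3 = 1445 kg·m².
ω_f = I_p ω_i / I_f = (1280)(5.93) / 1445 = 5.252 rad/s.

ω_f ≈ 5.25 rad/s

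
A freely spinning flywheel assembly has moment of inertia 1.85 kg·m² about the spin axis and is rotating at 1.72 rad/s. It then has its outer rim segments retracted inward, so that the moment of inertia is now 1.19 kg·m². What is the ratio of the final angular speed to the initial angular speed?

ω₂/ω₁ ≈ 1.55

With no external torque about the axis, L is conserved: I₁ω₁ = I₂ω₂.
ω₂/ω₁ = I₁/I₂ = 1.850 / 1.190 = 1.555.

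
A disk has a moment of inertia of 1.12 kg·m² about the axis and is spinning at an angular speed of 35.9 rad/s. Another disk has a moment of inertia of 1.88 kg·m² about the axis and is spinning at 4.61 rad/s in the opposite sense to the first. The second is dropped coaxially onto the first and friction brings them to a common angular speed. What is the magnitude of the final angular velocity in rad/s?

|ω_f| ≈ 10.5 rad/s

The coupling torques are internal; angular momentum about the shared axis is conserved.
Taking A's sense as positive: L = (1.120)(35.9) − (1.880)(4.61) = 31.54 kg·m²·rad/s.
Combined I = 1.120 + 1.880 = 3.000 kg·m².
ω_f = L / I = 31.54 / 3.000 = 10.51 rad/s.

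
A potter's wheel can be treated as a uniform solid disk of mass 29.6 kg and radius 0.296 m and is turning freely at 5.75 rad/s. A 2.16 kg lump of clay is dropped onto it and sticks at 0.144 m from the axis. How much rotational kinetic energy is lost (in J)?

energy lost ≈ 0.716 J

No external torque acts about the axis; L_before = L_after.
I_p = ½(29.6)(0.296)² = 1.297 kg·m².
Added inertia Σmr² = (2.16)(0.144)² = 0.04479 kg·m²; I_f = 1.297 + 0.04479 = 1.342 kg·m².
ω_f = I_p ω_i / I_f = (1.297)(5.75) / 1.342 = 5.558 rad/s.
KE_i = ½(1.297)(5.750 rad/s)² = 21.44 J; KE_f = ½(1.342)(5.558)² = 20.72 J.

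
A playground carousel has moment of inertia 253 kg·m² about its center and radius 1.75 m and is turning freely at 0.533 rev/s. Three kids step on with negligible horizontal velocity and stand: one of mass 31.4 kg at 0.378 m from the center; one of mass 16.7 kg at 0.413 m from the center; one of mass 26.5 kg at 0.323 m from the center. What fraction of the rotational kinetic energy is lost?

The added mass arrives with no angular momentum about the center, and any external torque about the center is negligible, so the system's angular momentum is conserved.
Added inertia Σmr² = (31.4)(0.378)² + (16.7)(0.413)² + (26.5)(0.323)² = 10.10 kg·m²; I_f = 253.0 + 10.10 = 263.1 kg·m².
ω_f = I_p ω_i / I_f = (253.0)(0.533) / 263.1 = 0.5125 rev/s.
KE_i = ½(253.0)(3.349 rad/s)² = 1419 J; KE_f = ½(263.1)(3.220)² = 1364 J.
Fraction lost = 0.03839.

fraction ≈ 0.0384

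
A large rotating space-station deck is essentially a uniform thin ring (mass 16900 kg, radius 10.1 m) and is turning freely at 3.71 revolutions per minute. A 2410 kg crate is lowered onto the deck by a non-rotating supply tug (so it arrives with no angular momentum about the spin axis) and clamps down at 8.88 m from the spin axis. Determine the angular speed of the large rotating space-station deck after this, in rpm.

The added mass arrives with no angular momentum about the spin axis, and any external torque about the spin axis is negligible, so the system's angular momentum is conserved.
I_p = (16900)(10.1)² = 1.724e+06 kg·m².
Added inertia Σmr² = (2410)(8.88)² = 1.900e+05 kg·m²; I_f = 1.724e+06 + 1.900e+05 = 1.914e+06 kg·m².
ω_f = I_p ω_i / I_f = (1.724e+06)(3.71) / 1.914e+06 = 3.342 rpm.

ω_f ≈ 3.34 rpm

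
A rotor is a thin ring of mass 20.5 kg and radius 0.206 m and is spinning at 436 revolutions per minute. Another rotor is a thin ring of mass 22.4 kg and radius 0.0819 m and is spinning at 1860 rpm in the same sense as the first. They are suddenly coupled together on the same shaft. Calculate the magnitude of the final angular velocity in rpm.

|ω_f| ≈ 646 rpm

The coupling torques are internal; angular momentum about the shared axis is conserved.
Moments of inertia: I_A = (20.5)(0.206)² = 0.8699 kg·m²; I_B = (22.4)(0.0819)² = 0.1503 kg·m².
Taking A's sense as positive: L = (0.8699)(436) + (0.1503)(1860) = 658.8 kg·m²·rpm.
Combined I = 0.8699 + 0.1503 = 1.020 kg·m².
ω_f = L / I = 658.8 / 1.020 = 645.7 rpm.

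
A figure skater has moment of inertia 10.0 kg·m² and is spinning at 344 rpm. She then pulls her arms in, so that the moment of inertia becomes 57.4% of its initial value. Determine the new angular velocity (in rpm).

ω₂ ≈ 599 rpm

No external torque acts about the spin axis, so angular momentum is conserved.
I₂ = 0.574 × 10.0 = 5.740 kg·m².
ω₂ = I₁ω₁ / I₂ = (10.00)(344 rpm) / (5.740) = 599.3 rpm.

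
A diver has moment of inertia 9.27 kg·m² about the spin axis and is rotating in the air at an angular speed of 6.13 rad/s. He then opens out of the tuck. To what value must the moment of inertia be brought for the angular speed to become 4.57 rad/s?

I₂ ≈ 12.4 kg·m²

With no external torque about the axis, L is conserved: I₁ω₁ = I₂ω₂.
I₂ = I₁ω₁ / ω₂ = (9.27)(6.13) / (4.57) = 12.43 kg·m².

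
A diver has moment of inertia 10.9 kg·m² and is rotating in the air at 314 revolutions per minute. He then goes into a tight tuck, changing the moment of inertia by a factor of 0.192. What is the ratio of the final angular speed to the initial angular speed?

ω₂/ω₁ ≈ 5.21

Angular momentum about the spin axis is conserved since the torque about it is zero.
I₂ = 0.192 × 10.9 = 2.093 kg·m².
ω₂/ω₁ = I₁/I₂ = 10.90 / 2.093 = 5.208.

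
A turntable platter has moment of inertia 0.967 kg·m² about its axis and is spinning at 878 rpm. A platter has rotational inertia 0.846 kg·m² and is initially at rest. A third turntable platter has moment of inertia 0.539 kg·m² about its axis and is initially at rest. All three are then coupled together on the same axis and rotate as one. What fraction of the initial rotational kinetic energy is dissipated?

fraction ≈ 0.589

No external torque acts about the common axis, so total angular momentum is conserved.
Taking A's sense as positive: L = (0.9670)(878) = 849.0 kg·m²·rpm.
Combined I = 0.9670 + 0.8460 + 0.5390 = 2.352 kg·m².
ω_f = L / I = 849.0 / 2.352 = 361.0 rpm.
KE_i = ½ΣIω² = 4087 J; KE_f = ½(2.352)(37.80)² = 1680 J.
Fraction dissipated = (KE_i − KE_f)/KE_i = 0.5889.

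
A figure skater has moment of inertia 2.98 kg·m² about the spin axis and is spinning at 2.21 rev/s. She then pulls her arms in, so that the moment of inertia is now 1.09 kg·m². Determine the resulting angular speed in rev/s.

With no external torque about the axis, L is conserved: I₁ω₁ = I₂ω₂.
ω₂ = I₁ω₁ / I₂ = (2.980)(2.21 rev/s) / (1.090) = 6.042 rev/s.

ω₂ ≈ 6.04 rev/s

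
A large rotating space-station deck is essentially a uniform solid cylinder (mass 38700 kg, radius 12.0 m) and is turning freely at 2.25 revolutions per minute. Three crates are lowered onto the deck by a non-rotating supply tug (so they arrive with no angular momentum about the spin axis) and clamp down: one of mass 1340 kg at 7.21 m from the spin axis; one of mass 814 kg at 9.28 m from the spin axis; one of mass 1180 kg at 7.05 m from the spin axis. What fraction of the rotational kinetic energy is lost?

The added mass arrives with no angular momentum about the spin axis, and any external torque about the spin axis is negligible, so the system's angular momentum is conserved.
I_p = ½(38700)(12.0)² = 2.786e+06 kg·m².
Added inertia Σmr² = (1340)(7.21)² + (814)(9.28)² + (1180)(7.05)² = 1.984e+05 kg·m²; I_f = 2.786e+06 + 1.984e+05 = 2.985e+06 kg·m².
ω_f = I_p ω_i / I_f = (2.786e+06)(2.25) / 2.985e+06 = 2.100 rpm.
KE_i = ½(2.786e+06)(0.2356 rad/s)² = 77350 J; KE_f = ½(2.985e+06)(0.2200)² = 72200 J.
Fraction lost = 0.06647.

fraction ≈ 0.0665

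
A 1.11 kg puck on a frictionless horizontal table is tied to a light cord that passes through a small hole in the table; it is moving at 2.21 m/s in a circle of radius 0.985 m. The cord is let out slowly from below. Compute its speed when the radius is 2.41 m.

v₂ ≈ 0.903 m/s

The only horizontal force on the mass is along the cord (radial), so it exerts no torque about the hole and angular momentum m v r is conserved.
v₂ = v₁ r₁ / r₂ = (2.21)(0.985) / (2.41) = 0.9033 m/s.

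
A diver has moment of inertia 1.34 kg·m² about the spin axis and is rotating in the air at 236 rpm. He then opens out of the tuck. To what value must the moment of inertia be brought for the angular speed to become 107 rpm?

No external torque acts about the spin axis, so angular momentum is conserved.
I₂ = I₁ω₁ / ω₂ = (1.34)(236) / (107) = 2.956 kg·m².

I₂ ≈ 2.96 kg·m²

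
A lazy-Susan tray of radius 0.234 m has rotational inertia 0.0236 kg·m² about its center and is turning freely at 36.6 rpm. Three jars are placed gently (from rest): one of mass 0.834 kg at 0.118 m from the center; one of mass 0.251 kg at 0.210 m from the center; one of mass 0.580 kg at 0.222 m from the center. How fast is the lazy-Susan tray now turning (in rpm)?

ω_f ≈ 11.5 rpm

No external torque acts about the center; L_before = L_after.
Added inertia Σmr² = (0.834)(0.118)² + (0.251)(0.210)² + (0.580)(0.222)² = 0.05127 kg·m²; I_f = 0.02360 + 0.05127 = 0.07487 kg·m².
ω_f = I_p ω_i / I_f = (0.02360)(36.6) / 0.07487 = 11.54 rpm.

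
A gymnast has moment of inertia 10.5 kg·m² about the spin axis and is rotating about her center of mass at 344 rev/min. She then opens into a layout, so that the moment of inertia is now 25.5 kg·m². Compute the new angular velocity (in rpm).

ω₂ ≈ 142 rpm

With no external torque about the axis, L is conserved: I₁ω₁ = I₂ω₂.
ω₂ = I₁ω₁ / I₂ = (10.50)(344 rpm) / (25.50) = 141.6 rpm.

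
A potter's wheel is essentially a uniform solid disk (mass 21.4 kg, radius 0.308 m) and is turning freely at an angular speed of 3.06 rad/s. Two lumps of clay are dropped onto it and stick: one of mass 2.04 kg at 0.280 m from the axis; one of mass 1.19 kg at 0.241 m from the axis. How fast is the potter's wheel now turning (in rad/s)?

The added mass arrives with no angular momentum about the axis, and any external torque about the axis is negligible, so the system's angular momentum is conserved.
I_p = ½(21.4)(0.308)² = 1.015 kg·m².
Added inertia Σmr² = (2.04)(0.280)² + (1.19)(0.241)² = 0.2291 kg·m²; I_f = 1.015 + 0.2291 = 1.244 kg·m².
ω_f = I_p ω_i / I_f = (1.015)(3.06) / 1.244 = 2.497 rad/s.

ω_f ≈ 2.50 rad/s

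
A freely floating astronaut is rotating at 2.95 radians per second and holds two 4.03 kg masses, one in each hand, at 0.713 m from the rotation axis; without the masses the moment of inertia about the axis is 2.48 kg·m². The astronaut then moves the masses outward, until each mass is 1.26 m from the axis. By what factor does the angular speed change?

ω₂/ω₁ ≈ 0.431

No external torque acts about the spin axis, so angular momentum is conserved.
I₁ = 2.48 + 2(4.03)(0.713)² = 6.577 kg·m²; I₂ = 2.48 + 2(4.03)(1.26)² = 15.28 kg·m².
ω₂/ω₁ = I₁/I₂ = 6.577 / 15.28 = 0.4306.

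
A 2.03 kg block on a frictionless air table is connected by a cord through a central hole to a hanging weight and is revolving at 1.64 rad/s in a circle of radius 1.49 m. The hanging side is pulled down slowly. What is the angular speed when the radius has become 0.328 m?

ω₂ ≈ 33.8 rad/s

The constraining force is radial, so m r² ω about the center is conserved.
ω₂ = ω₁ (r₁/r₂)² = (1.64)(1.49/0.328)² = 33.84 rad/s.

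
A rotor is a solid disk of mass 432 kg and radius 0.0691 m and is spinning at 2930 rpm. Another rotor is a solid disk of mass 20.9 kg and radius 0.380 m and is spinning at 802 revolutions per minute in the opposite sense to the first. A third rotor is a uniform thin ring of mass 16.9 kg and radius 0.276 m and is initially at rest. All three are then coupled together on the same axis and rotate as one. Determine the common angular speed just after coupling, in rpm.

The coupling torques are internal; angular momentum about the shared axis is conserved.
Moments of inertia: I_A = ½(432)(0.0691)² = 1.031 kg·m²; I_B = ½(20.9)(0.380)² = 1.509 kg·m²; I_C = (16.9)(0.276)² = 1.287 kg·m².
Taking A's sense as positive: L = (1.031)(2930) − (1.509)(802) = 1812 kg·m²·rpm.
Combined I = 1.031 + 1.509 + 1.287 = 3.828 kg·m².
ω_f = L / I = 1812 / 3.828 = 473.3 rpm.

|ω_f| ≈ 473 rpm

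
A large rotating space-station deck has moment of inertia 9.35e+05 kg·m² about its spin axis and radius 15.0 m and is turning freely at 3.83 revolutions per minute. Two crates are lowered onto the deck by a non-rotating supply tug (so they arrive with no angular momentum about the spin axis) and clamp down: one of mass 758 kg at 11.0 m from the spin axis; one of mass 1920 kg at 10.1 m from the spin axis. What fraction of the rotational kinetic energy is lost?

The added mass arrives with no angular momentum about the spin axis, and any external torque about the spin axis is negligible, so the system's angular momentum is conserved.
Added inertia Σmr² = (758)(11.0)² + (1920)(10.1)² = 2.876e+05 kg·m²; I_f = 9.350e+05 + 2.876e+05 = 1.223e+06 kg·m².
ω_f = I_p ω_i / I_f = (9.350e+05)(3.83) / 1.223e+06 = 2.929 rpm.
KE_i = ½(9.350e+05)(0.4011 rad/s)² = 75200 J; KE_f = ½(1.223e+06)(0.3067)² = 57510 J.
Fraction lost = 0.2352.

fraction ≈ 0.235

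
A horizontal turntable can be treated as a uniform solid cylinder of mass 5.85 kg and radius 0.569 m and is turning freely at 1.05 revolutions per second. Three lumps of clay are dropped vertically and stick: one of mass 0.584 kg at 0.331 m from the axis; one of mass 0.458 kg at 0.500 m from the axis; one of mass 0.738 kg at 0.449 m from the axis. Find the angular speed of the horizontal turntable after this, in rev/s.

The added mass arrives with no angular momentum about the axis, and any external torque about the axis is negligible, so the system's angular momentum is conserved.
I_p = ½(5.85)(0.569)² = 0.9470 kg·m².
Added inertia Σmr² = (0.584)(0.331)² + (0.458)(0.500)² + (0.738)(0.449)² = 0.3273 kg·m²; I_f = 0.9470 + 0.3273 = 1.274 kg·m².
ω_f = I_p ω_i / I_f = (0.9470)(1.05) / 1.274 = 0.7803 rev/s.

ω_f ≈ 0.780 rev/s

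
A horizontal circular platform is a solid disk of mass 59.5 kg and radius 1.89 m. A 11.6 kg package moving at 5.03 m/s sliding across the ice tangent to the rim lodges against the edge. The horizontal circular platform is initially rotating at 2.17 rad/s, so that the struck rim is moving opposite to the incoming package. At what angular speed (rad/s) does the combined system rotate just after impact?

|ω_f| ≈ 0.815 rad/s

The axle reaction passes through the central axle and exerts no torque about it; angular momentum about the central axle is conserved through the impact.
I_p = ½(59.5)(1.89)² = 106.3 kg·m². Taking the sense of the package's angular momentum as positive, L_{package} = m v R = (11.6)(5.03)(1.89) = 110.3 kg·m²/s.
L_i = −I_p ω_p + m v R = −(106.3)(2.17) + 110.3 = -120.3 kg·m²/s.
After sticking, I_f = I_p + m R² = 106.3 + (11.6)(1.89)² = 147.7 kg·m².
ω_f = L_i / I_f = -120.3 / 147.7 = -0.8146 rad/s.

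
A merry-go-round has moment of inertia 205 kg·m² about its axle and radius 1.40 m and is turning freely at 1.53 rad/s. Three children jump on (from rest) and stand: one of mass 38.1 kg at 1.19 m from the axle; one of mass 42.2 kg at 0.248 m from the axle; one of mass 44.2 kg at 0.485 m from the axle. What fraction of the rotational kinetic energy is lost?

No external torque acts about the axle; L_before = L_after.
Added inertia Σmr² = (38.1)(1.19)² + (42.2)(0.248)² + (44.2)(0.485)² = 66.95 kg·m²; I_f = 205.0 + 66.95 = 271.9 kg·m².
ω_f = I_p ω_i / I_f = (205.0)(1.53) / 271.9 = 1.153 rad/s.
KE_i = ½(205.0)(1.530 rad/s)² = 239.9 J; KE_f = ½(271.9)(1.153)² = 180.9 J.
Fraction lost = 0.2462.

fraction ≈ 0.246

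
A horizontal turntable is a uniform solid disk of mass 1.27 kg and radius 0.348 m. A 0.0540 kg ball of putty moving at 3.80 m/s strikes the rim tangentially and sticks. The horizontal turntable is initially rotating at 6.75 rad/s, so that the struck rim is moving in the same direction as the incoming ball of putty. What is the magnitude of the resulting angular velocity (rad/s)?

About the axle the impulsive forces during the collision are internal, so angular momentum about that axis is conserved.
I_p = ½(1.27)(0.348)² = 0.07690 kg·m². Taking the sense of the ball of putty's angular momentum as positive, L_{ball} = m v R = (0.0540)(3.80)(0.348) = 0.07141 kg·m²/s.
L_i = +I_p ω_p + m v R = +(0.07690)(6.75) + 0.07141 = 0.5905 kg·m²/s.
After sticking, I_f = I_p + m R² = 0.07690 + (0.0540)(0.348)² = 0.08344 kg·m².
ω_f = L_i / I_f = 0.5905 / 0.08344 = 7.077 rad/s.

|ω_f| ≈ 7.08 rad/s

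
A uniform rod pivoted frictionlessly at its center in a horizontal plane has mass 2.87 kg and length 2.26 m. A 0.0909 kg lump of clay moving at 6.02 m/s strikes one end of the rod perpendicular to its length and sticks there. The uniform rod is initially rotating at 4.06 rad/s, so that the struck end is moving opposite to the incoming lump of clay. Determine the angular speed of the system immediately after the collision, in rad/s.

About the pivot the impulsive forces during the collision are internal, so angular momentum about that axis is conserved.
I_p = (1/12)(2.87)(2.26)² = 1.222 kg·m². Taking the sense of the lump of clay's angular momentum as positive, L_{lump} = m v R = (0.0909)(6.02)(2.26/2) = 0.6184 kg·m²/s.
L_i = −I_p ω_p + m v R = −(1.222)(4.06) + 0.6184 = -4.341 kg·m²/s.
After sticking, I_f = I_p + m R² = 1.222 + (0.0909)(2.26/2)² = 1.338 kg·m².
ω_f = L_i / I_f = -4.341 / 1.338 = -3.245 rad/s.

|ω_f| ≈ 3.25 rad/s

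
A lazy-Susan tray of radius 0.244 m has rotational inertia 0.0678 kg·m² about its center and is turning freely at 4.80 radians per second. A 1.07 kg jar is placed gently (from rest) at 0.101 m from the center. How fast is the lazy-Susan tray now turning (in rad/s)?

No external torque acts about the center; L_before = L_after.
Added inertia Σmr² = (1.07)(0.101)² = 0.01092 kg·m²; I_f = 0.06780 + 0.01092 = 0.07872 kg·m².
ω_f = I_p ω_i / I_f = (0.06780)(4.80) / 0.07872 = 4.134 rad/s.

ω_f ≈ 4.13 rad/s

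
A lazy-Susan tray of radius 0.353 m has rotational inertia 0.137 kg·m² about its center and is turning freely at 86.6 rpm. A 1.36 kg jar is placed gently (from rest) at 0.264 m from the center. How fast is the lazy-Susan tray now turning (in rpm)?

No external torque acts about the center; L_before = L_after.
Added inertia Σmr² = (1.36)(0.264)² = 0.09479 kg·m²; I_f = 0.1370 + 0.09479 = 0.2318 kg·m².
ω_f = I_p ω_i / I_f = (0.1370)(86.6) / 0.2318 = 51.19 rpm.

ω_f ≈ 51.2 rpm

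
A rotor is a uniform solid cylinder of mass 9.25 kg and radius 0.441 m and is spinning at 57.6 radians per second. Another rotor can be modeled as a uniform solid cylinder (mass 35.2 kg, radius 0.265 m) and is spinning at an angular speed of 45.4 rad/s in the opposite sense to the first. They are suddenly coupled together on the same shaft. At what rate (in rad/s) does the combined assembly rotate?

|ω_f| ≈ 2.01 rad/s

No external torque acts about the common axis, so total angular momentum is conserved.
Moments of inertia: I_A = ½(9.25)(0.441)² = 0.8995 kg·m²; I_B = ½(35.2)(0.265)² = 1.236 kg·m².
Taking A's sense as positive: L = (0.8995)(57.6) − (1.236)(45.4) = -4.303 kg·m²·rad/s.
Combined I = 0.8995 + 1.236 = 2.135 kg·m².
ω_f = L / I = -4.303 / 2.135 = -2.015 rad/s.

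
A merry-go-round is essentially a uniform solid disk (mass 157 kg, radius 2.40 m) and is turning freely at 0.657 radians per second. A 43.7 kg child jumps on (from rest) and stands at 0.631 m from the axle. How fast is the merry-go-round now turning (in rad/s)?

No external torque acts about the axle; L_before = L_after.
I_p = ½(157)(2.40)² = 452.2 kg·m².
Added inertia Σmr² = (43.7)(0.631)² = 17.40 kg·m²; I_f = 452.2 + 17.40 = 469.6 kg·m².
ω_f = I_p ω_i / I_f = (452.2)(0.657) / 469.6 = 0.6327 rad/s.

ω_f ≈ 0.633 rad/s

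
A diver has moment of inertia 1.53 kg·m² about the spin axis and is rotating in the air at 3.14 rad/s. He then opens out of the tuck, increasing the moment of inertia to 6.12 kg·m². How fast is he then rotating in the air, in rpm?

ω₂ ≈ 7.50 rpm

With no external torque about the axis, L is conserved: I₁ω₁ = I₂ω₂.
ω₂ = I₁ω₁ / I₂ = (1.530)(3.14 rad/s) / (6.120) = 0.7850 rad/s = 7.496 rpm.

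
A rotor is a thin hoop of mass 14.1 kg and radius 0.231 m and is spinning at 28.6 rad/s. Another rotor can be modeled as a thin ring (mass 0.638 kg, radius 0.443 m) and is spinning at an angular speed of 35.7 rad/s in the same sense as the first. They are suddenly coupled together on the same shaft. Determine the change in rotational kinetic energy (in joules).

ΔKE ≈ -2.71 J

No external torque acts about the common axis, so total angular momentum is conserved.
Moments of inertia: I_A = (14.1)(0.231)² = 0.7524 kg·m²; I_B = (0.638)(0.443)² = 0.1252 kg·m².
Taking A's sense as positive: L = (0.7524)(28.6) + (0.1252)(35.7) = 25.99 kg·m²·rad/s.
Combined I = 0.7524 + 0.1252 = 0.8776 kg·m².
ω_f = L / I = 25.99 / 0.8776 = 29.61 rad/s.
KE_i = ½ΣIω² = 387.5 J; KE_f = ½(0.8776)(29.61)² = 384.8 J.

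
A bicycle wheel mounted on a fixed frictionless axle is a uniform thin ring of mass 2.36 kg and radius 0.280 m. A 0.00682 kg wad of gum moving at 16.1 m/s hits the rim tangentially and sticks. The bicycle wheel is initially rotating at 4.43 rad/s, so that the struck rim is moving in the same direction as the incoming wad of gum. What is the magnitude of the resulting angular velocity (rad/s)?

|ω_f| ≈ 4.58 rad/s

About the axle the impulsive forces during the collision are internal, so angular momentum about that axis is conserved.
I_p = (2.36)(0.280)² = 0.1850 kg·m². Taking the sense of the wad of gum's angular momentum as positive, L_{wad} = m v R = (0.00682)(16.1)(0.280) = 0.03074 kg·m²/s.
L_i = +I_p ω_p + m v R = +(0.1850)(4.43) + 0.03074 = 0.8504 kg·m²/s.
After sticking, I_f = I_p + m R² = 0.1850 + (0.00682)(0.280)² = 0.1856 kg·m².
ω_f = L_i / I_f = 0.8504 / 0.1856 = 4.583 rad/s.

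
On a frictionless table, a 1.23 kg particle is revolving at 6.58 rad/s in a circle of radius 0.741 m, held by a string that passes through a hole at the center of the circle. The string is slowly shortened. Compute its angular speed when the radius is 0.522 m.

ω₂ ≈ 13.3 rad/s

The constraining force is radial, so m r² ω about the center is conserved.
ω₂ = ω₁ (r₁/r₂)² = (6.58)(0.741/0.522)² = 13.26 rad/s.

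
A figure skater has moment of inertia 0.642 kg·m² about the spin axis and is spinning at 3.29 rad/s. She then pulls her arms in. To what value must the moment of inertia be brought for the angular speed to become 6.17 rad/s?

I₂ ≈ 0.342 kg·m²

No external torque acts about the spin axis, so angular momentum is conserved.
I₂ = I₁ω₁ / ω₂ = (0.642)(3.29) / (6.17) = 0.3423 kg·m².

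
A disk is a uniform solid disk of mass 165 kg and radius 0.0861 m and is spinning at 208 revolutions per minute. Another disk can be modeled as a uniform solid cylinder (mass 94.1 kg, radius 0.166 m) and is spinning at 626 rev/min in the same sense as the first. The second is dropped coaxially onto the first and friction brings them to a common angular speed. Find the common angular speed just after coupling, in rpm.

|ω_f| ≈ 492 rpm

The coupling torques are internal; angular momentum about the shared axis is conserved.
Moments of inertia: I_A = ½(165)(0.0861)² = 0.6116 kg·m²; I_B = ½(94.1)(0.166)² = 1.297 kg·m².
Taking A's sense as positive: L = (0.6116)(208) + (1.297)(626) = 938.8 kg·m²·rpm.
Combined I = 0.6116 + 1.297 = 1.908 kg·m².
ω_f = L / I = 938.8 / 1.908 = 492.0 rpm.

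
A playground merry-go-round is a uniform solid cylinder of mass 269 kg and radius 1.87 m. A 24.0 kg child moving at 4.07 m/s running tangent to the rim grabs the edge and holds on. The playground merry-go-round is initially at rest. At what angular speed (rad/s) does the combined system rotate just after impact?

About the axle the impulsive forces during the collision are internal, so angular momentum about that axis is conserved.
I_p = ½(269)(1.87)² = 470.3 kg·m². Taking the sense of the child's angular momentum as positive, L_{child} = m v R = (24.0)(4.07)(1.87) = 182.7 kg·m²/s.
L_i = 0 + 182.7 = 182.7 kg·m²/s.
After sticking, I_f = I_p + m R² = 470.3 + (24.0)(1.87)² = 554.3 kg·m².
ω_f = L_i / I_f = 182.7 / 554.3 = 0.3296 rad/s.

|ω_f| ≈ 0.330 rad/s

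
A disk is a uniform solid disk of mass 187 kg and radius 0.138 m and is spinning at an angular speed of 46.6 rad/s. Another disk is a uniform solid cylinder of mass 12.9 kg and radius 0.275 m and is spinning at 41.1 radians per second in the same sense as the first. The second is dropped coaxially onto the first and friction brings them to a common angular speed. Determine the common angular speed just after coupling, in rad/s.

|ω_f| ≈ 45.4 rad/s

No external torque acts about the common axis, so total angular momentum is conserved.
Moments of inertia: I_A = ½(187)(0.138)² = 1.781 kg·m²; I_B = ½(12.9)(0.275)² = 0.4878 kg·m².
Taking A's sense as positive: L = (1.781)(46.6) + (0.4878)(41.1) = 103.0 kg·m²·rad/s.
Combined I = 1.781 + 0.4878 = 2.268 kg·m².
ω_f = L / I = 103.0 / 2.268 = 45.42 rad/s.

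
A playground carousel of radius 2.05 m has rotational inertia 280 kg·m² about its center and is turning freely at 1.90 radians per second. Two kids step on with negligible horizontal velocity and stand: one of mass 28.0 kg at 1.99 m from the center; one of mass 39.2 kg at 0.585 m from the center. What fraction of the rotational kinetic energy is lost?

No external torque acts about the center; L_before = L_after.
Added inertia Σmr² = (28.0)(1.99)² + (39.2)(0.585)² = 124.3 kg·m²; I_f = 280.0 + 124.3 = 404.3 kg·m².
ω_f = I_p ω_i / I_f = (280.0)(1.90) / 404.3 = 1.316 rad/s.
KE_i = ½(280.0)(1.900 rad/s)² = 505.4 J; KE_f = ½(404.3)(1.316)² = 350.0 J.
Fraction lost = 0.3074.

fraction ≈ 0.307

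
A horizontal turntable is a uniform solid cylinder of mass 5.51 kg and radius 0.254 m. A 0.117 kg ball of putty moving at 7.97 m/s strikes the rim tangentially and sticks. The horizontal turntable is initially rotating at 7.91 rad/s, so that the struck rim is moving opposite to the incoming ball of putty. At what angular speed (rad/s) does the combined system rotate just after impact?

|ω_f| ≈ 6.31 rad/s

The axle reaction passes through the axle and exerts no torque about it; angular momentum about the axle is conserved through the impact.
I_p = ½(5.51)(0.254)² = 0.1777 kg·m². Taking the sense of the ball of putty's angular momentum as positive, L_{ball} = m v R = (0.117)(7.97)(0.254) = 0.2369 kg·m²/s.
L_i = −I_p ω_p + m v R = −(0.1777)(7.91) + 0.2369 = -1.169 kg·m²/s.
After sticking, I_f = I_p + m R² = 0.1777 + (0.117)(0.254)² = 0.1853 kg·m².
ω_f = L_i / I_f = -1.169 / 0.1853 = -6.309 rad/s.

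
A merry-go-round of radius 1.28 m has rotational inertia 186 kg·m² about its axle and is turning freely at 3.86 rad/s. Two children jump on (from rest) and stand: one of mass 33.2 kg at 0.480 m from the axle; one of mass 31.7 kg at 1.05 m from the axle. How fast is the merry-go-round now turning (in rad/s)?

No external torque acts about the axle; L_before = L_after.
Added inertia Σmr² = (33.2)(0.480)² + (31.7)(1.05)² = 42.60 kg·m²; I_f = 186.0 + 42.60 = 228.6 kg·m².
ω_f = I_p ω_i / I_f = (186.0)(3.86) / 228.6 = 3.141 rad/s.

ω_f ≈ 3.14 rad/s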